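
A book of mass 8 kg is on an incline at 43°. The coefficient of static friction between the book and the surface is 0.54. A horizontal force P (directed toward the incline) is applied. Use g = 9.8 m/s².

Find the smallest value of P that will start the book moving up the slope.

P ≈ 233 N

At impending motion up the slope, friction acts down-slope at its limit: f = μ_s N.
Perpendicular to the incline: N = m g cos θ + P sin θ.
Along the incline: P cos θ = m g sin θ + μ_s N = m g sin θ + μ_s (m g cos θ + P sin θ).
Solving, P (cos θ − μ_s sin θ) = m g (sin θ + μ_s cos θ), so P = 8×9.8×(sin 43° + 0.54 cos 43°)/(cos 43° − 0.54 sin 43°) = 78.4×1.077/0.3631 = 233 N.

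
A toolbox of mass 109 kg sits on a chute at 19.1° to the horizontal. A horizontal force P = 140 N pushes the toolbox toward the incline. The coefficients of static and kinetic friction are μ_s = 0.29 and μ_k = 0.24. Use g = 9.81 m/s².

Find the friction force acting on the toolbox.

Normal direction: N = m g cos θ + P sin θ = 1056 N.
Parallel to the incline: P cos θ − m g sin θ = 132.3 − 349.9 = -217.6 N; the friction needed to balance this is 217.6 N acting up the slope.
The limit of static friction is μ_s N = 306.3 N.
|f_req| = 217.6 ≤ 306.3 N → the toolbox is in equilibrium; friction equals the required value.

f ≈ 218 N (up the incline)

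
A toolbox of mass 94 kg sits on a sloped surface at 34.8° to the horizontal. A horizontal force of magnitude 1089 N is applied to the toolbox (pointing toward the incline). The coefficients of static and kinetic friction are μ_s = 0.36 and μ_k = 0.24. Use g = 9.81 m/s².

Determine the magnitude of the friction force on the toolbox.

f ≈ 368 N (down the incline)

Normal direction: N = m g cos θ + P sin θ = 1379 N.
Along the incline, the net driving force (taking up-slope positive) is P cos θ − m g sin θ = 894.2 − 526.3 = 368 N, so equilibrium requires friction f = -368 N (down-slope).
The limit of static friction is μ_s N = 496.3 N.
Since 368 N is within the 496.3 N limit, the toolbox stays put and friction is exactly 368 N.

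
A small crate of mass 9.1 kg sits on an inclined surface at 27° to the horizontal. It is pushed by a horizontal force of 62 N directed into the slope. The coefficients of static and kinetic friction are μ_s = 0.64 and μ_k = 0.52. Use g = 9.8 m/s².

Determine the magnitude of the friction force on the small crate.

f ≈ 14.8 N (down the incline)

Resolve perpendicular to the incline: N = m g cos θ + P sin θ = 9.1×9.8×cos 27° + 62×sin 27° = 107.6 N.
Parallel to the incline: P cos θ − m g sin θ = 55.24 − 40.49 = 14.76 N; the friction needed to balance this is 14.76 N acting down the slope.
Maximum static friction: μ_s N = 0.64 × 107.6 = 68.87 N.
|f_req| = 14.76 ≤ 68.87 N → the small crate is in equilibrium; friction equals the required value.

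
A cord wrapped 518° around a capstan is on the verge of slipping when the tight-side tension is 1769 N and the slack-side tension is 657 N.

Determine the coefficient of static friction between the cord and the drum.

T₂/T₁ = e^{μβ} → μ = ln(T₂/T₁)/β.
β = 518° = 9.041 rad.
μ = ln(1769/657)/9.041 = ln(2.693)/9.041 = 0.11.

μ ≈ 0.11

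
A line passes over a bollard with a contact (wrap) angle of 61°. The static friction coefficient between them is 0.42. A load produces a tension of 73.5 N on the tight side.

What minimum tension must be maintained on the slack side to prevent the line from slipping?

T_min ≈ 47 N

Capstan equation at impending slip: T_tight/T_slack = e^{μβ}.
β = 61° = 1.065 rad; e^{μβ} = e^{0.42×1.065} = 1.564.
T_slack = T_tight / e^{μβ} = 73.5 / 1.564 = 47 N.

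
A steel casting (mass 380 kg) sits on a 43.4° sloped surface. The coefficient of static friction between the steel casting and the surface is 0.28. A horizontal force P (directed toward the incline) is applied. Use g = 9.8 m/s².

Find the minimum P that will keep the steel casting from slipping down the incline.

The steel casting tends to slide down (tan θ > μ_s), so at the point of impending slip friction acts up-slope at its limit: f = μ_s N.
Perpendicular to the incline: N = m g cos θ + P sin θ.
Along the incline: P cos θ + μ_s N = m g sin θ, i.e. P cos θ + μ_s (m g cos θ + P sin θ) = m g sin θ.
Solving, P (cos θ + μ_s sin θ) = m g (sin θ − μ_s cos θ), so P = 3720×0.4836/0.919 = 1960 N.

P_min ≈ 1960 N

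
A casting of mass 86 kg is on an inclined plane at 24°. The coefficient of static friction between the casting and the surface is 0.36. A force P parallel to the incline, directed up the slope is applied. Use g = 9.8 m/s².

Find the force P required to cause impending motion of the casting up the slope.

At impending motion up the slope, friction acts down-slope at its limit: f = μ_s N.
P is parallel to the surface, so N = m g cos θ = 770 N.
Along the incline: P = m g sin θ + μ_s N = 343 + 0.36×770 = 620 N.

P ≈ 620 N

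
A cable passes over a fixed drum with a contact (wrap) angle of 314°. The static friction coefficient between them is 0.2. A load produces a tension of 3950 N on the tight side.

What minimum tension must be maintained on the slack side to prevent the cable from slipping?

T_min ≈ 1320 N

Capstan equation at impending slip: T_tight/T_slack = e^{μβ}.
β = 314° = 5.48 rad; e^{μβ} = e^{0.2×5.48} = 2.992.
T_slack = T_tight / e^{μβ} = 3950 / 2.992 = 1320 N.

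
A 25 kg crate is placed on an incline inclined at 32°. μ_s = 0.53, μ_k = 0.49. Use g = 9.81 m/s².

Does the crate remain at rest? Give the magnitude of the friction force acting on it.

f ≈ 102 N

N = m g cos θ = 208 N.
Down-slope weight component: m g sin θ = 130 N.
μ_s N = 110 N.
130 > 110 N, so it slides; kinetic friction f = μ_k N = 0.49×208 = 102 N.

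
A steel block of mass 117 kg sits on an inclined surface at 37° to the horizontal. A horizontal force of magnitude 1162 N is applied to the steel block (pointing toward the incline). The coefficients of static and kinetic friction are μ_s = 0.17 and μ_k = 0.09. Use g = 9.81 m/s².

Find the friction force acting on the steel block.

The horizontal push has a component P sin θ into the surface, so N = m g cos θ + P sin θ = 916.6 + 699.3 = 1616 N.
Along the incline, the net driving force (taking up-slope positive) is P cos θ − m g sin θ = 928 − 690.7 = 237.3 N, so equilibrium requires friction f = -237.3 N (down-slope).
The limit of static friction is μ_s N = 274.7 N.
Since 237.3 N is within the 274.7 N limit, the steel block stays put and friction is exactly 237 N.

f ≈ 237 N (down the incline)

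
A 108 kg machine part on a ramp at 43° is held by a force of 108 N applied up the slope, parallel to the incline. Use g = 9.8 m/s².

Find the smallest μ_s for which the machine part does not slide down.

N = m g cos θ = 774.1 N.
Friction must make up the shortfall along the incline: f = m g sin θ − P = 721.8 − 108 = 613.8 N.
At the threshold f = μ_s N, so μ_s,min = 613.8/774.1 = 0.793.

μ_s,min ≈ 0.793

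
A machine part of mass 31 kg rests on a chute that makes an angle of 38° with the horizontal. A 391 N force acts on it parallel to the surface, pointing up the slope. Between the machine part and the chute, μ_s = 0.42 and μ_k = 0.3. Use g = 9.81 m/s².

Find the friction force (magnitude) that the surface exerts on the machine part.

The normal reaction is N = m g cos θ = 239.6 N.
The friction needed for equilibrium is m g sin θ − P = 187.2 − 391 = -203.8 N, measured positive up-slope.
Maximum static friction available: μ_s N = 0.42 × 239.6 = 100.6 N.
|-203.8| exceeds 100.6 N, so the machine part slips up-slope; friction is kinetic, f = μ_k N = 0.3×239.6 = 71.9 N.

f ≈ 71.9 N (down the incline)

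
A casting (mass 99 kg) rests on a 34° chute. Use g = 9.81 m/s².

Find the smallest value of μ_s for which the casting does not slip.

At the slip threshold m g sin θ = μ_s m g cos θ, so μ_s,min = tan θ.
μ_s,min = tan 34° = 0.675.

μ_s,min ≈ 0.675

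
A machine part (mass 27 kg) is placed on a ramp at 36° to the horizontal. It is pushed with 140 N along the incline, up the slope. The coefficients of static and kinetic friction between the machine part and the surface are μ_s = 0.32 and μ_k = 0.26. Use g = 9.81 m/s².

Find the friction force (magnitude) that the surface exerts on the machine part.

f ≈ 15.7 N (up the incline)

Perpendicular to the surface, N = m g cos θ = 27·9.81·cos 36° = 214.3 N.
Parallel to the incline, ΣF = 0 gives f = m g sin θ − P = 155.7 − 140 = 15.69 N (up-slope positive).
Maximum static friction available: μ_s N = 0.32 × 214.3 = 68.57 N.
Since |15.69| ≤ 68.57 N, no slip — friction simply equals what equilibrium demands.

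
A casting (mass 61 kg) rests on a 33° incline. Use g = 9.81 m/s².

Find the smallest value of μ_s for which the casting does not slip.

μ_s,min ≈ 0.649

At the slip threshold m g sin θ = μ_s m g cos θ, so μ_s,min = tan θ.
μ_s,min = tan 33° = 0.649.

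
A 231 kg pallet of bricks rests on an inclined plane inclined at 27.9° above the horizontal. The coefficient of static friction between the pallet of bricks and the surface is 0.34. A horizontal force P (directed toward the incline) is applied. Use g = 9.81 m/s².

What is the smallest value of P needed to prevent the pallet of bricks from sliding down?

P_min ≈ 364 N

The pallet of bricks tends to slide down (tan θ > μ_s), so at the point of impending slip friction acts up-slope at its limit: f = μ_s N.
Perpendicular to the incline: N = m g cos θ + P sin θ.
Along the incline: P cos θ + μ_s N = m g sin θ, i.e. P cos θ + μ_s (m g cos θ + P sin θ) = m g sin θ.
Solving, P (cos θ + μ_s sin θ) = m g (sin θ − μ_s cos θ), so P = 2270×0.1674/1.043 = 364 N.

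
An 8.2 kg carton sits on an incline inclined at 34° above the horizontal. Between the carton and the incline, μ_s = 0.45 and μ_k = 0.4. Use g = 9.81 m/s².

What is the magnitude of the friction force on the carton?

f ≈ 26.7 N (up the incline)

Perpendicular to the surface, N = m g cos θ = 8.2·9.81·cos 34° = 66.69 N.
For equilibrium along the incline, friction must balance the weight component: f = m g sin θ = 44.98 N up the slope.
Maximum static friction available: μ_s N = 0.45 × 66.69 = 30.01 N.
Since |44.98| > 30.01 N, static friction cannot hold it; the carton slides down the incline and kinetic friction applies: f = μ_k N = 0.4 × 66.69 = 26.7 N.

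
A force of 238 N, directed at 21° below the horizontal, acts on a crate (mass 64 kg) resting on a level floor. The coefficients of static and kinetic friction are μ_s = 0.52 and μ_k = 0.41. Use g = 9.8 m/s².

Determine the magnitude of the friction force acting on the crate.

The vertical component of P adds to the normal force: N = m g + P sin α = 627.2 + 85.29 = 712.5 N.
The horizontal driving force is P cos α = 222.2 N, so equilibrium needs friction f = 222.2 N.
The static-friction limit is μ_s N = 370.5 N.
Since 222.2 N does not exceed the limit, the crate stays at rest and f = 222 N.

f ≈ 222 N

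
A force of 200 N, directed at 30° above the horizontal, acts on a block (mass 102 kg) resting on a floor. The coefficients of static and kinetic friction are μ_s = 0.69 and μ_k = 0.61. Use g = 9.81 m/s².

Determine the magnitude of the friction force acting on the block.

f ≈ 173 N

The vertical component of P reduces the normal force: N = m g − P sin α = 1001 − 100 = 900.6 N.
For equilibrium, f = P cos α = 200×cos 30° = 173.2 N.
The static-friction limit is μ_s N = 621.4 N.
173.2 ≤ 621.4 N → static; friction equals the required 173 N.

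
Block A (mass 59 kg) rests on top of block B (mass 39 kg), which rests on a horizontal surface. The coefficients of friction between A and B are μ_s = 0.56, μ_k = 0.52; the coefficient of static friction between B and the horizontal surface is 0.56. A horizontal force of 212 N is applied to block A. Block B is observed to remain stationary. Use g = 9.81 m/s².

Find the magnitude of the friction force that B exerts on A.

Between the blocks, N₁ = m_A g = 578.8 N.
Maximum static friction on A from B: μ_s N₁ = 0.56×578.8 = 324.1 N.
P = 212 N is within that limit, so A and B move together (both at rest); the A–B friction is simply f₁ = P = 212 N.
By Newton's third law B feels 212 N forward from A. With B stationary, the floor's static friction on B balances it: f₂ = 212 N (well within μ_s(m_A+m_B)g = 538.4 N).

f ≈ 212 N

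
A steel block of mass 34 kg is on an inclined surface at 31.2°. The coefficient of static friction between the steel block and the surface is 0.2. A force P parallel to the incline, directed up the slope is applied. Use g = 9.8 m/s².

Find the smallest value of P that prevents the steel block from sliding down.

The steel block tends to slide down (tan θ > μ_s), so at the point of impending slip friction acts up-slope at its limit: f = μ_s N.
P is parallel to the surface, so N = m g cos θ = 285 N.
Along the incline: P + μ_s N = m g sin θ, so P = 173 − 0.2×285 = 116 N.

P_min ≈ 116 N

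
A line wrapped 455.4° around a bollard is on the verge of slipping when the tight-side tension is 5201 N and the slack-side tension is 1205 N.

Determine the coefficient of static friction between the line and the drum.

μ ≈ 0.184

T₂/T₁ = e^{μβ} → μ = ln(T₂/T₁)/β.
β = 455.4° = 7.948 rad.
μ = ln(5201/1205)/7.948 = ln(4.316)/7.948 = 0.184.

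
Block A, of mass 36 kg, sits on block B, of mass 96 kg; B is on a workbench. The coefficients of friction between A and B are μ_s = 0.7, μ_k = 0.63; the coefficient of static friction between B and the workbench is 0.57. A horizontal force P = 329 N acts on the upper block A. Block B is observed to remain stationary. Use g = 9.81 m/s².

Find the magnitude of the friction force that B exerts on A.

f ≈ 222 N

Normal force at the A–B interface: N₁ = m_A g = 353.2 N.
So the A–B interface can sustain at most μ_s N₁ = 247.2 N of static friction.
Since P = 329 N > 247.2 N, A slides on B; the A–B friction is kinetic: f₁ = μ_k N₁ = 0.63×353.2 = 222 N.
By Newton's third law B feels 222 N forward from A. With B stationary, the floor's static friction on B balances it: f₂ = 222 N (well within μ_s(m_A+m_B)g = 738.1 N).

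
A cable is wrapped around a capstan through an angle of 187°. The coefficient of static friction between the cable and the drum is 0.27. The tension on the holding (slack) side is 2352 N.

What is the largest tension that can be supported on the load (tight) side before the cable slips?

At impending slip the capstan equation gives T₂/T₁ = e^{μβ} with β in radians.
β = 187° × π/180 = 3.264 rad.
e^{μβ} = e^{0.27×3.264} = 2.414.
T₂ = T₁ · e^{μβ} = 2352 × 2.414 = 5680 N.

T_max ≈ 5680 N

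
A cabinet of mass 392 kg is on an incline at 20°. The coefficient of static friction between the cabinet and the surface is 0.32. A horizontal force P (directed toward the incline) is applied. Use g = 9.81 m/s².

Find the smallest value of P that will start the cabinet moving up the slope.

At impending motion up the slope, friction acts down-slope at its limit: f = μ_s N.
Perpendicular to the incline: N = m g cos θ + P sin θ.
Along the incline: P cos θ = m g sin θ + μ_s N = m g sin θ + μ_s (m g cos θ + P sin θ).
Solving, P (cos θ − μ_s sin θ) = m g (sin θ + μ_s cos θ), so P = 392×9.81×(sin 20° + 0.32 cos 20°)/(cos 20° − 0.32 sin 20°) = 3850×0.6427/0.8302 = 2980 N.

P ≈ 2980 N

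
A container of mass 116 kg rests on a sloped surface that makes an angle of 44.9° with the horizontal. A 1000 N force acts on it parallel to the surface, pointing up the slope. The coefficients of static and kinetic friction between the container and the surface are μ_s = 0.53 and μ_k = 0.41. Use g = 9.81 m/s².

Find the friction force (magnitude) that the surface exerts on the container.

Normal force: N = m g cos θ = 116 × 9.81 × cos 44.9° = 806.1 N.
For equilibrium along the incline the friction force must supply f = m g sin θ − P = 803.3 − 1000 = -196.7 N (positive meaning up-slope).
Static friction can supply at most μ_s N = 427.2 N.
Since |-196.7| ≤ 427.2 N, no slip — friction simply equals what equilibrium demands.

f ≈ 197 N (down the incline)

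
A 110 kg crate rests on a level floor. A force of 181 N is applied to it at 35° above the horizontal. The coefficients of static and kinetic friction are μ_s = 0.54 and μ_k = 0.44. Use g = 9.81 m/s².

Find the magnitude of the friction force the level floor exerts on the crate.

The vertical component of P reduces the normal force: N = m g − P sin α = 1079 − 103.8 = 975.3 N.
Horizontally, friction must balance P cos α = 148.3 N.
The static-friction limit is μ_s N = 526.7 N.
Since 148.3 N does not exceed the limit, the crate stays at rest and f = 148 N.

f ≈ 148 N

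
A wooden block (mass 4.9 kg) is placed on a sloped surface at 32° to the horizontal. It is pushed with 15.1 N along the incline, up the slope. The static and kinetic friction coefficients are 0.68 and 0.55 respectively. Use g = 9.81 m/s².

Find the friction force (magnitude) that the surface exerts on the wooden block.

f ≈ 10.4 N (up the incline)

Normal force: N = m g cos θ = 4.9 × 9.81 × cos 32° = 40.76 N.
Parallel to the incline, ΣF = 0 gives f = m g sin θ − P = 25.47 − 15.1 = 10.37 N (up-slope positive).
Maximum static friction available: μ_s N = 0.68 × 40.76 = 27.72 N.
Since |10.37| ≤ 27.72 N, no slip — friction simply equals what equilibrium demands.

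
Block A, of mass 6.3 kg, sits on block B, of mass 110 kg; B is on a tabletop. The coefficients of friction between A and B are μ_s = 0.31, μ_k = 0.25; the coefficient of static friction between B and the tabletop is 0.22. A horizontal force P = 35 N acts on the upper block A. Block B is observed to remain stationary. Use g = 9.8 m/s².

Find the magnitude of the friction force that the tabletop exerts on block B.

f ≈ 15.4 N

Between the blocks, N₁ = m_A g = 61.74 N.
So the A–B interface can sustain at most μ_s N₁ = 19.14 N of static friction.
Since P = 35 N > 19.14 N, A slides on B; the A–B friction is kinetic: f₁ = μ_k N₁ = 0.25×61.74 = 15.4 N.
By Newton's third law B feels 15.4 N forward from A. With B stationary, the floor's static friction on B balances it: f₂ = 15.4 N (well within μ_s(m_A+m_B)g = 250.7 N).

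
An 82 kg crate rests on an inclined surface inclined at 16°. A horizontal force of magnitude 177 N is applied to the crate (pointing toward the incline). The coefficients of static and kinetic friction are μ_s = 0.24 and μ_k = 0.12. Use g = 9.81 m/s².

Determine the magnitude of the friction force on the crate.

f ≈ 51.6 N (up the incline)

Normal direction: N = m g cos θ + P sin θ = 822 N.
Parallel to the incline: P cos θ − m g sin θ = 170.1 − 221.7 = -51.58 N; the friction needed to balance this is 51.58 N acting up the slope.
The limit of static friction is μ_s N = 197.3 N.
Since 51.58 N is within the 197.3 N limit, the crate stays put and friction is exactly 51.6 N.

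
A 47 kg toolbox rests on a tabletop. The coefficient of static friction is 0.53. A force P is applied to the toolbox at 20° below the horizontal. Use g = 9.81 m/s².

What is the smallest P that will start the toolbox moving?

P ≈ 322 N

N = m g + P sin α (the push presses the toolbox into the tabletop).
At impending slip, P cos α = μ_s N = μ_s (m g + P sin α).
Solving: P (cos α − μ_s sin α) = μ_s m g → P = 0.53×461/(cos 20° − 0.53 sin 20°) = 244/0.7584 = 322 N.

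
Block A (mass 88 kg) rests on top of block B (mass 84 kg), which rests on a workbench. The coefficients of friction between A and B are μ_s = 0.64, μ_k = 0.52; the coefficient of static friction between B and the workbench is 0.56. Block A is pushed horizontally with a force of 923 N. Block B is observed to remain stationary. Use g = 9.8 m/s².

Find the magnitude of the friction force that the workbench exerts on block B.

f ≈ 448 N

The normal force B exerts on A is simply A's weight, N₁ = 862.4 N.
Maximum static friction on A from B: μ_s N₁ = 0.64×862.4 = 551.9 N.
Since P = 923 N > 551.9 N, A slides on B; the A–B friction is kinetic: f₁ = μ_k N₁ = 0.52×862.4 = 448 N.
B experiences an equal 448 N forward from A (third law). B is in equilibrium, so the floor supplies f₂ = 448 N of static friction (limit μ_s(m_A+m_B)g = 943.9 N, not exceeded).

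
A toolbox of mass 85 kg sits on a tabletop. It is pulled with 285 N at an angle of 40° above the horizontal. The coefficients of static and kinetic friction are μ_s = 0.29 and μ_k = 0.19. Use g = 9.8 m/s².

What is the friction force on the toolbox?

f ≈ 123 N

The vertical component of P reduces the normal force: N = m g − P sin α = 833 − 183.2 = 649.8 N.
Horizontally, friction must balance P cos α = 218.3 N.
μ_s N = 0.29 × 649.8 = 188.4 N.
The required friction exceeds μ_s N, so the toolbox moves and f = μ_k N = 123 N.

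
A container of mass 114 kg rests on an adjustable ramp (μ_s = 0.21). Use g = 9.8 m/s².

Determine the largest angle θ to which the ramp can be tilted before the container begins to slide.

At the slip threshold, m g sin θ = μ_s · m g cos θ, so tan θ = μ_s.
θ_max = arctan(0.21) = 11.9°.

θ_max ≈ 11.9°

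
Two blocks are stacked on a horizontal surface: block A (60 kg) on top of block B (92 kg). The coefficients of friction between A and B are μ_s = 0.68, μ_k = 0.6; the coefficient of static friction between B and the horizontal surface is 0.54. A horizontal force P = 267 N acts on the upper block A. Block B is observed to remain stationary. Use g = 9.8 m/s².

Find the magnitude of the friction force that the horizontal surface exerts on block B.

Between the blocks, N₁ = m_A g = 588 N.
Maximum static friction on A from B: μ_s N₁ = 0.68×588 = 399.8 N.
P = 267 N is within that limit, so A and B move together (both at rest); the A–B friction is simply f₁ = P = 267 N.
By Newton's third law B feels 267 N forward from A. With B stationary, the floor's static friction on B balances it: f₂ = 267 N (well within μ_s(m_A+m_B)g = 804.4 N).

f ≈ 267 N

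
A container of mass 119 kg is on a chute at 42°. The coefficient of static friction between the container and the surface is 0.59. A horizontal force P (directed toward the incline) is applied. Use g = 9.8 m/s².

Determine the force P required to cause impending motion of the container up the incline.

At impending motion up the slope, friction acts down-slope at its limit: f = μ_s N.
Perpendicular to the incline: N = m g cos θ + P sin θ.
Along the incline: P cos θ = m g sin θ + μ_s N = m g sin θ + μ_s (m g cos θ + P sin θ).
Solving, P (cos θ − μ_s sin θ) = m g (sin θ + μ_s cos θ), so P = 119×9.8×(sin 42° + 0.59 cos 42°)/(cos 42° − 0.59 sin 42°) = 1170×1.108/0.3484 = 3710 N.

P ≈ 3710 N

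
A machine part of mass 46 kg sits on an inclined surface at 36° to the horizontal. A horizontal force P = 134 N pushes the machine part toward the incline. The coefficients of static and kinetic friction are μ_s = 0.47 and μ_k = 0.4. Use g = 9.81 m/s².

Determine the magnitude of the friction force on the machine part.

Resolve perpendicular to the incline: N = m g cos θ + P sin θ = 46×9.81×cos 36° + 134×sin 36° = 443.8 N.
Parallel to the incline: P cos θ − m g sin θ = 108.4 − 265.2 = -156.8 N; the friction needed to balance this is 156.8 N acting up the slope.
Maximum static friction: μ_s N = 0.47 × 443.8 = 208.6 N.
Since 156.8 N is within the 208.6 N limit, the machine part stays put and friction is exactly 157 N.

f ≈ 157 N (up the incline)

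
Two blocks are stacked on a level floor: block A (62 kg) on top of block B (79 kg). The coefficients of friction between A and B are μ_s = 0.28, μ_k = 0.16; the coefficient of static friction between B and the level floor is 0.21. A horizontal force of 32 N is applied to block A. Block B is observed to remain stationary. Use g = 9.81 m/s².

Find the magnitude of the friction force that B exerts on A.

f ≈ 32 N

Between the blocks, N₁ = m_A g = 608.2 N.
So the A–B interface can sustain at most μ_s N₁ = 170.3 N of static friction.
Since P = 32 N ≤ 170.3 N, A does not slip on B; friction on A equals P = 32 N.
By Newton's third law B feels 32 N forward from A. With B stationary, the floor's static friction on B balances it: f₂ = 32 N (well within μ_s(m_A+m_B)g = 290.5 N).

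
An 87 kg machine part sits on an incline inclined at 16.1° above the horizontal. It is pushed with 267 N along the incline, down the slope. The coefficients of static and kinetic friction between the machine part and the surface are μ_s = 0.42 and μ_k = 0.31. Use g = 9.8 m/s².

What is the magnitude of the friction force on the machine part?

f ≈ 254 N (up the incline)

Normal force: N = m g cos θ = 87 × 9.8 × cos 16.1° = 819.2 N.
For equilibrium along the incline the friction force must supply f = m g sin θ + P = 236.4 + 267 = 503.4 N (positive meaning up-slope).
Maximum static friction available: μ_s N = 0.42 × 819.2 = 344 N.
Since |503.4| > 344 N, static friction cannot hold it; the machine part slides down the incline and kinetic friction applies: f = μ_k N = 0.31 × 819.2 = 254 N.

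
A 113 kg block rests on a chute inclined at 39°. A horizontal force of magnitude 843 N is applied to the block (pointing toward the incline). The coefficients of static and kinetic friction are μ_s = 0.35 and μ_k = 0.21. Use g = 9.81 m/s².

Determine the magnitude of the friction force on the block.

Resolve perpendicular to the incline: N = m g cos θ + P sin θ = 113×9.81×cos 39° + 843×sin 39° = 1392 N.
Along the incline, the net driving force (taking up-slope positive) is P cos θ − m g sin θ = 655.1 − 697.6 = -42.49 N, so equilibrium requires friction f = 42.49 N (up-slope).
Maximum static friction: μ_s N = 0.35 × 1392 = 487.2 N.
Since 42.49 N is within the 487.2 N limit, the block stays put and friction is exactly 42.5 N.

f ≈ 42.5 N (up the incline)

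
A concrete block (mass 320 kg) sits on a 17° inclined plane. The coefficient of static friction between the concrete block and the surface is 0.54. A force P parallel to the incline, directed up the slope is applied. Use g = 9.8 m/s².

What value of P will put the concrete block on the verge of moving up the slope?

At impending motion up the slope, friction acts down-slope at its limit: f = μ_s N.
P is parallel to the surface, so N = m g cos θ = 3000 N.
Along the incline: P = m g sin θ + μ_s N = 917 + 0.54×3000 = 2540 N.

P ≈ 2540 N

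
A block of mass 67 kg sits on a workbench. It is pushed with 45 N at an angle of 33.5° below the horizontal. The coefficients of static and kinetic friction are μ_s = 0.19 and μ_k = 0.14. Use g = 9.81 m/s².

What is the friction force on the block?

f ≈ 37.5 N

The vertical component of P adds to the normal force: N = m g + P sin α = 657.3 + 24.84 = 682.1 N.
For equilibrium, f = P cos α = 45×cos 33.5° = 37.52 N.
The static-friction limit is μ_s N = 129.6 N.
Since 37.52 N does not exceed the limit, the block stays at rest and f = 37.5 N.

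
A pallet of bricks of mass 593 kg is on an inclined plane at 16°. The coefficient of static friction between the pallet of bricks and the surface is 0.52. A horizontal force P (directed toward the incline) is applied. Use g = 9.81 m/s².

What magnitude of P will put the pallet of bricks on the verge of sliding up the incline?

At impending motion up the slope, friction acts down-slope at its limit: f = μ_s N.
Perpendicular to the incline: N = m g cos θ + P sin θ.
Along the incline: P cos θ = m g sin θ + μ_s N = m g sin θ + μ_s (m g cos θ + P sin θ).
Solving, P (cos θ − μ_s sin θ) = m g (sin θ + μ_s cos θ), so P = 593×9.81×(sin 16° + 0.52 cos 16°)/(cos 16° − 0.52 sin 16°) = 5820×0.7755/0.8179 = 5520 N.

P ≈ 5520 N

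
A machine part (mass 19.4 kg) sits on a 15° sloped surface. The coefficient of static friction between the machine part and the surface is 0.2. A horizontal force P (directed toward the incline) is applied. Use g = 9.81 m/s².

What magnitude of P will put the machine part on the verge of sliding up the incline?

At impending motion up the slope, friction acts down-slope at its limit: f = μ_s N.
Perpendicular to the incline: N = m g cos θ + P sin θ.
Along the incline: P cos θ = m g sin θ + μ_s N = m g sin θ + μ_s (m g cos θ + P sin θ).
Solving, P (cos θ − μ_s sin θ) = m g (sin θ + μ_s cos θ), so P = 19.4×9.81×(sin 15° + 0.2 cos 15°)/(cos 15° − 0.2 sin 15°) = 190×0.452/0.9142 = 94.1 N.

P ≈ 94.1 N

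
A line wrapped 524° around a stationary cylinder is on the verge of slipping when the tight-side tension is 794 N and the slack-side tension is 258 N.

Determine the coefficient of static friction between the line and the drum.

μ ≈ 0.123

T₂/T₁ = e^{μβ} → μ = ln(T₂/T₁)/β.
β = 524° = 9.146 rad.
μ = ln(794/258)/9.146 = ln(3.078)/9.146 = 0.123.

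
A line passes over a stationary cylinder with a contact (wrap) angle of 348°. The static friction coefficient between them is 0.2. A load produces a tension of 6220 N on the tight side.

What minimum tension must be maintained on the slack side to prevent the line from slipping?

Capstan equation at impending slip: T_tight/T_slack = e^{μβ}.
β = 348° = 6.074 rad; e^{μβ} = e^{0.2×6.074} = 3.369.
T_slack = T_tight / e^{μβ} = 6220 / 3.369 = 1850 N.

T_min ≈ 1850 N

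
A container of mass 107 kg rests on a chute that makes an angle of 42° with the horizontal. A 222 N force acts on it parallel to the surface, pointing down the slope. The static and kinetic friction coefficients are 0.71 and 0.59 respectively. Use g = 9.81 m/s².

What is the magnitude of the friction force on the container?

f ≈ 460 N (up the incline)

The normal reaction is N = m g cos θ = 780.1 N.
For equilibrium along the incline the friction force must supply f = m g sin θ + P = 702.4 + 222 = 924.4 N (positive meaning up-slope).
Static friction can supply at most μ_s N = 553.8 N.
Since |924.4| > 553.8 N, static friction cannot hold it; the container slides down the incline and kinetic friction applies: f = μ_k N = 0.59 × 780.1 = 460 N.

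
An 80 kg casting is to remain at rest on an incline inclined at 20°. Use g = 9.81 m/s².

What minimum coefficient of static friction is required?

At the slip threshold m g sin θ = μ_s m g cos θ, so μ_s,min = tan θ.
μ_s,min = tan 20° = 0.364.

μ_s,min ≈ 0.364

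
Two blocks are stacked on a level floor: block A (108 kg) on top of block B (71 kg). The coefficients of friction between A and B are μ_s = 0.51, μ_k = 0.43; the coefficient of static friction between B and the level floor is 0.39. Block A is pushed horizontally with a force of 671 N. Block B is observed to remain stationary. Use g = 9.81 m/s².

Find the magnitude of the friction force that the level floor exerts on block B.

f ≈ 456 N

Between the blocks, N₁ = m_A g = 1059 N.
Maximum static friction on A from B: μ_s N₁ = 0.51×1059 = 540.3 N.
Since P = 671 N > 540.3 N, A slides on B; the A–B friction is kinetic: f₁ = μ_k N₁ = 0.43×1059 = 456 N.
B experiences an equal 456 N forward from A (third law). B is in equilibrium, so the floor supplies f₂ = 456 N of static friction (limit μ_s(m_A+m_B)g = 684.8 N, not exceeded).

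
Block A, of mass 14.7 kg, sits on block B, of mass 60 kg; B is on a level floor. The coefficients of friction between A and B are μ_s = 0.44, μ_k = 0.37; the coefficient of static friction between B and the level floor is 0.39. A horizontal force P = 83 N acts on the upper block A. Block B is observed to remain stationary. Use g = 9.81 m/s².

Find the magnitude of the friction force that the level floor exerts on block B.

Normal force at the A–B interface: N₁ = m_A g = 144.2 N.
Maximum static friction on A from B: μ_s N₁ = 0.44×144.2 = 63.45 N.
P = 83 N exceeds that limit, so A slips over B and the interface friction becomes kinetic: f₁ = μ_k N₁ = 0.37×144.2 = 53.4 N.
By Newton's third law B feels 53.4 N forward from A. With B stationary, the floor's static friction on B balances it: f₂ = 53.4 N (well within μ_s(m_A+m_B)g = 285.8 N).

f ≈ 53.4 N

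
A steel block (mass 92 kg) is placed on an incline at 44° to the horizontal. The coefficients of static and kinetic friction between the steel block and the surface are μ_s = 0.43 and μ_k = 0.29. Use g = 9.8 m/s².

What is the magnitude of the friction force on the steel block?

f ≈ 188 N (up the incline)

Perpendicular to the surface, N = m g cos θ = 92·9.8·cos 44° = 648.6 N.
Along the slope the weight component is m g sin θ = 626.3 N; friction must supply exactly this, acting up-slope.
The static-friction ceiling is μ_s N = 0.43 × 648.6 = 278.9 N.
|626.3| exceeds 278.9 N, so the steel block slips down-slope; friction is kinetic, f = μ_k N = 0.29×648.6 = 188 N.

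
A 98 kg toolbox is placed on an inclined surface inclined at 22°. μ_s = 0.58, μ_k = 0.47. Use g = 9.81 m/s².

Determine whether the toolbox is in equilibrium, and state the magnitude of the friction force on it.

N = m g cos θ = 891 N.
Down-slope weight component: m g sin θ = 360 N.
μ_s N = 517 N.
360 ≤ 517 N, so it stays put; friction = 360 N.

f ≈ 360 N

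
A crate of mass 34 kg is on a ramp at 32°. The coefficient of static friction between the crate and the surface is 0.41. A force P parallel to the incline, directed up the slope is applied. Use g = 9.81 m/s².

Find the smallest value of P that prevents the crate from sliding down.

P_min ≈ 60.8 N

The crate tends to slide down (tan θ > μ_s), so at the point of impending slip friction acts up-slope at its limit: f = μ_s N.
P is parallel to the surface, so N = m g cos θ = 283 N.
Along the incline: P + μ_s N = m g sin θ, so P = 177 − 0.41×283 = 60.8 N.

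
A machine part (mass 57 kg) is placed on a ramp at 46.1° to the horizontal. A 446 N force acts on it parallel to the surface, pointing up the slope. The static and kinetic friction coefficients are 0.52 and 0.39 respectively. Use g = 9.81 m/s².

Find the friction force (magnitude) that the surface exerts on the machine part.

The normal reaction is N = m g cos θ = 387.7 N.
The friction needed for equilibrium is m g sin θ − P = 402.9 − 446 = -43.09 N, measured positive up-slope.
Maximum static friction available: μ_s N = 0.52 × 387.7 = 201.6 N.
Since |-43.09| ≤ 201.6 N, the machine part remains in static equilibrium and friction takes exactly the required value.

f ≈ 43.1 N (down the incline)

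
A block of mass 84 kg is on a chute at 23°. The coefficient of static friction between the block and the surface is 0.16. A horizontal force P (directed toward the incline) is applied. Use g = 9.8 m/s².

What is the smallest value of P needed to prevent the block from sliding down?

The block tends to slide down (tan θ > μ_s), so at the point of impending slip friction acts up-slope at its limit: f = μ_s N.
Perpendicular to the incline: N = m g cos θ + P sin θ.
Along the incline: P cos θ + μ_s N = m g sin θ, i.e. P cos θ + μ_s (m g cos θ + P sin θ) = m g sin θ.
Solving, P (cos θ + μ_s sin θ) = m g (sin θ − μ_s cos θ), so P = 823×0.2435/0.983 = 204 N.

P_min ≈ 204 N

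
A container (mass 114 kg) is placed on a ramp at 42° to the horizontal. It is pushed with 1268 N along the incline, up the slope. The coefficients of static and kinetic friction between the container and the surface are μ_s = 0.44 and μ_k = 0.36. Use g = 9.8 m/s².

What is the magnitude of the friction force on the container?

f ≈ 299 N (down the incline)

Perpendicular to the surface, N = m g cos θ = 114·9.8·cos 42° = 830.2 N.
Parallel to the incline, ΣF = 0 gives f = m g sin θ − P = 747.6 − 1268 = -520.4 N (up-slope positive).
The static-friction ceiling is μ_s N = 0.44 × 830.2 = 365.3 N.
|-520.4| exceeds 365.3 N, so the container slips up-slope; friction is kinetic, f = μ_k N = 0.36×830.2 = 299 N.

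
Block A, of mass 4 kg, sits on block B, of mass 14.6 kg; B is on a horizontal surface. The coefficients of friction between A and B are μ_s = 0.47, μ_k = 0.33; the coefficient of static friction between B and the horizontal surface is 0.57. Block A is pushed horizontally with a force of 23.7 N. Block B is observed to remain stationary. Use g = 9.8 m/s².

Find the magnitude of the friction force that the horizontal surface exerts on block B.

The normal force B exerts on A is simply A's weight, N₁ = 39.2 N.
So the A–B interface can sustain at most μ_s N₁ = 18.42 N of static friction.
P = 23.7 N exceeds that limit, so A slips over B and the interface friction becomes kinetic: f₁ = μ_k N₁ = 0.33×39.2 = 12.9 N.
B experiences an equal 12.9 N forward from A (third law). B is in equilibrium, so the floor supplies f₂ = 12.9 N of static friction (limit μ_s(m_A+m_B)g = 103.9 N, not exceeded).

f ≈ 12.9 N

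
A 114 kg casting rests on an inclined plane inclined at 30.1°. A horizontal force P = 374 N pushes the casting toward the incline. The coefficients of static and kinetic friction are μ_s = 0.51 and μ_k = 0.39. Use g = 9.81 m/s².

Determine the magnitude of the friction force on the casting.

The horizontal push has a component P sin θ into the surface, so N = m g cos θ + P sin θ = 967.5 + 187.6 = 1155 N.
Parallel to the incline: P cos θ − m g sin θ = 323.6 − 560.9 = -237.3 N; the friction needed to balance this is 237.3 N acting up the slope.
The limit of static friction is μ_s N = 589.1 N.
|f_req| = 237.3 ≤ 589.1 N → the casting is in equilibrium; friction equals the required value.

f ≈ 237 N (up the incline)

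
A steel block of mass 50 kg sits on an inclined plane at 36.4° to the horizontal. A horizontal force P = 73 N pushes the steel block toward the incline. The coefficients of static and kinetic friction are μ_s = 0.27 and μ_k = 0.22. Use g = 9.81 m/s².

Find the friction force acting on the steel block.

The horizontal push has a component P sin θ into the surface, so N = m g cos θ + P sin θ = 394.8 + 43.32 = 438.1 N.
Along the incline, the net driving force (taking up-slope positive) is P cos θ − m g sin θ = 58.76 − 291.1 = -232.3 N, so equilibrium requires friction f = 232.3 N (up-slope).
Maximum static friction: μ_s N = 0.27 × 438.1 = 118.3 N.
|f_req| = 232.3 > 118.3 N → the steel block slides down the incline; f = μ_k N = 0.22 × 438.1 = 96.4 N.

f ≈ 96.4 N (up the incline)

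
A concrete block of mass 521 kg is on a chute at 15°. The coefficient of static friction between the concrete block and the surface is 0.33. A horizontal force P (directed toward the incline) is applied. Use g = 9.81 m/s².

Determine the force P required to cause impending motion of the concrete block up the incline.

P ≈ 3350 N

At impending motion up the slope, friction acts down-slope at its limit: f = μ_s N.
Perpendicular to the incline: N = m g cos θ + P sin θ.
Along the incline: P cos θ = m g sin θ + μ_s N = m g sin θ + μ_s (m g cos θ + P sin θ).
Solving, P (cos θ − μ_s sin θ) = m g (sin θ + μ_s cos θ), so P = 521×9.81×(sin 15° + 0.33 cos 15°)/(cos 15° − 0.33 sin 15°) = 5110×0.5776/0.8805 = 3350 N.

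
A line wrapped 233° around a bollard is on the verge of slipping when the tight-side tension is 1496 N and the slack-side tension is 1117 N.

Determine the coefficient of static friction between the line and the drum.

T₂/T₁ = e^{μβ} → μ = ln(T₂/T₁)/β.
β = 233° = 4.067 rad.
μ = ln(1496/1117)/4.067 = ln(1.339)/4.067 = 0.0718.

μ ≈ 0.0718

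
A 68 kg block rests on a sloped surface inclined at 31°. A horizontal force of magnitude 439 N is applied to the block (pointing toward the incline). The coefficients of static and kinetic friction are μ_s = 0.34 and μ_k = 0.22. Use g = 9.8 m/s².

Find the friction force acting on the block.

f ≈ 33.1 N (down the incline)

Resolve perpendicular to the incline: N = m g cos θ + P sin θ = 68×9.8×cos 31° + 439×sin 31° = 797.3 N.
Parallel to the incline: P cos θ − m g sin θ = 376.3 − 343.2 = 33.08 N; the friction needed to balance this is 33.08 N acting down the slope.
The limit of static friction is μ_s N = 271.1 N.
|f_req| = 33.08 ≤ 271.1 N → the block is in equilibrium; friction equals the required value.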